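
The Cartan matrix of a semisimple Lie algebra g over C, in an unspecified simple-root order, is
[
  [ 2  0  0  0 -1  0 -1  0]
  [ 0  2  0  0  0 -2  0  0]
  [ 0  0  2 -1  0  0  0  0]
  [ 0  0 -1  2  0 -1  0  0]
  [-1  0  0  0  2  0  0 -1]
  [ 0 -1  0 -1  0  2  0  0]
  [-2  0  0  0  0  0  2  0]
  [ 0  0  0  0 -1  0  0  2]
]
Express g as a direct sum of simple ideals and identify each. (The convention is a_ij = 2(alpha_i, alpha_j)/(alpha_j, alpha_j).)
The diagram associated to this matrix has two connected components: the simple roots {alpha_2, alpha_3, alpha_4, alpha_6} form a chain of 4 nodes with a double edge at one end; the terminal node there is the unique long simple root (C_4), and {alpha_1, alpha_5, alpha_7, alpha_8} form a chain of 4 nodes with a double edge at one end; the terminal node there is the unique long simple root (C_4). A semisimple Lie algebra decomposes uniquely as the direct sum of simple ideals, one per connected component of its Dynkin diagram, so g ≅ C_4 ⊕ C_4 (dimension 36 + 36 = 72).

C_4 ⊕ C_4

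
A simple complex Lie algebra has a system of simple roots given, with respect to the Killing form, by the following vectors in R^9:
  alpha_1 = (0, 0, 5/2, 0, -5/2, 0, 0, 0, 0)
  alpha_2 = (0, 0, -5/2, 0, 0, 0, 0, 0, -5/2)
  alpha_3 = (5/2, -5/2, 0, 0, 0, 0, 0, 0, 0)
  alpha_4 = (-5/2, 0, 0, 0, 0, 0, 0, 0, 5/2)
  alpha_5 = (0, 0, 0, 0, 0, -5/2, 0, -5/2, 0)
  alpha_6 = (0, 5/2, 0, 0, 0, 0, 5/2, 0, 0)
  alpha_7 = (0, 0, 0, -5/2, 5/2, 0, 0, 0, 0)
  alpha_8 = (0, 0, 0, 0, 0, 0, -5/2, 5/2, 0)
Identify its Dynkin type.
Compute the Cartan integers a_ij = 2(alpha_i, alpha_j)/(alpha_j, alpha_j); the resulting 8x8 Cartan matrix is
[[2, -1, 0, 0, 0, 0, -1, 0], [-1, 2, 0, -1, 0, 0, 0, 0], [0, 0, 2, -1, 0, -1, 0, 0], [0, -1, -1, 2, 0, 0, 0, 0], [0, 0, 0, 0, 2, 0, 0, -1], [0, 0, -1, 0, 0, 2, 0, -1], [-1, 0, 0, 0, 0, 0, 2, 0], [0, 0, 0, 0, -1, -1, 0, 2]].
All simple roots have the same length, so the diagram is simply laced. The associated Dynkin diagram is a chain of 8 nodes with single edges (A_8), so the type is A_8 (the algebra sl(9)).

A_8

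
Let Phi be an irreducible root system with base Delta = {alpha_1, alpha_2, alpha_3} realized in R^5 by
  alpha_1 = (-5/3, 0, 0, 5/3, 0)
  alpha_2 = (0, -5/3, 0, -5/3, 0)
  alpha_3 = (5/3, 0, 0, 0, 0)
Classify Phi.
Compute the Cartan integers a_ij = 2(alpha_i, alpha_j)/(alpha_j, alpha_j); the resulting 3x3 Cartan matrix is
[[2, -1, -2], [-1, 2, 0], [-1, 0, 2]].
The roots have two lengths (squared-length ratio 2:1); the short ones are alpha_{3}. The associated Dynkin diagram is a chain of 3 nodes with a double edge at one end; the terminal node there is the unique short simple root (B_3), so the type is B_3 (the algebra so(7)).

type B_3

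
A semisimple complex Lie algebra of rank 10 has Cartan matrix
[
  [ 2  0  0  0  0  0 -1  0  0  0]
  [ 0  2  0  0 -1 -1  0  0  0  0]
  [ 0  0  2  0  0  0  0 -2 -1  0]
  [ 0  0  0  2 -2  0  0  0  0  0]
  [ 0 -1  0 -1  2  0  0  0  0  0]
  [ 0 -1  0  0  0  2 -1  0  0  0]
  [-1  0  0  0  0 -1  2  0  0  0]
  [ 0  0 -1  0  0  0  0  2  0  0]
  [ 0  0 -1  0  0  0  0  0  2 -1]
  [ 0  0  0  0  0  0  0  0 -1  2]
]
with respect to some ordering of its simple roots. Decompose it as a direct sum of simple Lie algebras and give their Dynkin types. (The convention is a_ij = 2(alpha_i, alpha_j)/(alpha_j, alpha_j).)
The diagram associated to this matrix has two connected components: the simple roots {alpha_3, alpha_8, alpha_9, alpha_10} form a chain of 4 nodes with a double edge at one end; the terminal node there is the unique short simple root (B_4), and {alpha_1, alpha_2, alpha_4, alpha_5, alpha_6, alpha_7} form a chain of 6 nodes with a double edge at one end; the terminal node there is the unique long simple root (C_6). A semisimple Lie algebra decomposes uniquely as the direct sum of simple ideals, one per connected component of its Dynkin diagram, so g ≅ B_4 ⊕ C_6 (dimension 36 + 78 = 114).

B_4 ⊕ C_6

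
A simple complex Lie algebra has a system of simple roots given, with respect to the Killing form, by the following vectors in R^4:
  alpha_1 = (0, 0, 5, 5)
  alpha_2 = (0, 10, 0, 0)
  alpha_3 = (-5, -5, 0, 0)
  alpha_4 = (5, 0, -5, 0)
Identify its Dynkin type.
C_4

Compute the Cartan integers a_ij = 2(alpha_i, alpha_j)/(alpha_j, alpha_j); the resulting 4x4 Cartan matrix is
[[2, 0, 0, -1], [0, 2, -2, 0], [0, -1, 2, -1], [-1, 0, -1, 2]].
The roots have two lengths (squared-length ratio 2:1); the short ones are alpha_{1,3,4}. The associated Dynkin diagram is a chain of 4 nodes with a double edge at one end; the terminal node there is the unique long simple root (C_4), so the type is C_4 (the algebra sp(8)).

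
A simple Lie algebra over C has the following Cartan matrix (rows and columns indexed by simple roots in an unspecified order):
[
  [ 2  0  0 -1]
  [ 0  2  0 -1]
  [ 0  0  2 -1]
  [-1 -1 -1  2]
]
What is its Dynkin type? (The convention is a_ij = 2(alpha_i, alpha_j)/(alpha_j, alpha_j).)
type D_4

The matrix has rank 4 with 2's on the diagonal. Reading the off-diagonal entries as Dynkin edges (a single edge where a_ij = a_ji = -1; a double or triple edge where a_ij * a_ji = 2 or 3), the diagram is a chain of 2 nodes with a fork of two nodes at one end (D_4). One simple-root ordering that puts it in standard form is (alpha_2, alpha_4, alpha_1, alpha_3). So the algebra is type D_4, i.e. so(8).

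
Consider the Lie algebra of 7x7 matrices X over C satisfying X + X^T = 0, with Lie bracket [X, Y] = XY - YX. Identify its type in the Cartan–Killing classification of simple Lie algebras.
This is so(7) with 7 odd, which has dimension 7(7-1)/2 = 21 and rank (7-1)/2 = 3. In the classification of classical Lie algebras, the orthogonal algebra so(2n+1) in an odd number of variables has type B_n; here n = 3, so the Dynkin diagram is a chain of 3 nodes with a double edge at one end; the terminal node there is the unique short simple root (B_3). Hence the type is B_3.

type B_3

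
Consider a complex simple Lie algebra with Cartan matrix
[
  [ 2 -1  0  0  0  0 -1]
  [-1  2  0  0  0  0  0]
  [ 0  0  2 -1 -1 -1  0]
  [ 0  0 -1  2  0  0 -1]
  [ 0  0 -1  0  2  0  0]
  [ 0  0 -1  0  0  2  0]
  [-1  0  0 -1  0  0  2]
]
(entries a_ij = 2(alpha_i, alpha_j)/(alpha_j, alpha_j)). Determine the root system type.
The matrix has rank 7 with 2's on the diagonal. Reading the off-diagonal entries as Dynkin edges (a single edge where a_ij = a_ji = -1; a double or triple edge where a_ij * a_ji = 2 or 3), the diagram is a chain of 5 nodes with a fork of two nodes at one end (D_7). One simple-root ordering that puts it in standard form is (alpha_2, alpha_1, alpha_7, alpha_4, alpha_3, alpha_5, alpha_6). So the algebra is type D_7, i.e. so(14).

D7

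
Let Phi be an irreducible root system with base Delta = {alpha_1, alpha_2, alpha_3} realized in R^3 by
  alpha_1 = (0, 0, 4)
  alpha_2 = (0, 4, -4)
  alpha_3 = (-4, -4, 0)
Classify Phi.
B_3

Compute the Cartan integers a_ij = 2(alpha_i, alpha_j)/(alpha_j, alpha_j); the resulting 3x3 Cartan matrix is
[[2, -1, 0], [-2, 2, -1], [0, -1, 2]].
The roots have two lengths (squared-length ratio 2:1); the short ones are alpha_{1}. The associated Dynkin diagram is a chain of 3 nodes with a double edge at one end; the terminal node there is the unique short simple root (B_3), so the type is B_3 (the algebra so(7)).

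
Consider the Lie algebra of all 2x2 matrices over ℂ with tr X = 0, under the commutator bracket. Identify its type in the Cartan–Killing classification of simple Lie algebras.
A1

This is sl(2), which has dimension 2^2 - 1 = 3 and rank 2 - 1 = 1 (a Cartan subalgebra is the diagonal traceless matrices). In the classification of classical Lie algebras, the special linear algebra sl(n+1) has type A_n; here n = 1, so the Dynkin diagram is a chain of 1 nodes with single edges (A_1). Hence the type is A_1.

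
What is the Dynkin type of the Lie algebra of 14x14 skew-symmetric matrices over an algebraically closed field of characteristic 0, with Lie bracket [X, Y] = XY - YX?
This is so(14) with 14 even, which has dimension 14(14-1)/2 = 91 and rank 14/2 = 7. In the classification of classical Lie algebras, the orthogonal algebra so(2n) in an even number of variables has type D_n; here n = 7, so the Dynkin diagram is a chain of 5 nodes with a fork of two nodes at one end (D_7). Hence the type is D_7.

D_7 (so(14))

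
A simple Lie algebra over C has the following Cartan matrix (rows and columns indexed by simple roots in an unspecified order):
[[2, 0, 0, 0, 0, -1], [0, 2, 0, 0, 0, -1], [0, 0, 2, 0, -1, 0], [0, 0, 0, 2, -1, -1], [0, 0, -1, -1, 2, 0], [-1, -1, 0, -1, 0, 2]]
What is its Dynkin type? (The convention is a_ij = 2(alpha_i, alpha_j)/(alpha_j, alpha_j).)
The matrix has rank 6 with 2's on the diagonal. Reading the off-diagonal entries as Dynkin edges (a single edge where a_ij = a_ji = -1; a double or triple edge where a_ij * a_ji = 2 or 3), the diagram is a chain of 4 nodes with a fork of two nodes at one end (D_6). One simple-root ordering that puts it in standard form is (alpha_3, alpha_5, alpha_4, alpha_6, alpha_2, alpha_1). So the algebra is type D_6, i.e. so(12).

D6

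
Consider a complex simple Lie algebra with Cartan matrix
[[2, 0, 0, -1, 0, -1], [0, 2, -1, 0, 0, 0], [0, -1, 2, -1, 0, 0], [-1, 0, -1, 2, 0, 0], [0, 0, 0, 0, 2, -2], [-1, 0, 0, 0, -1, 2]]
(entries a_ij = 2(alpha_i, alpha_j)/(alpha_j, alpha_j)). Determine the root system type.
The matrix has rank 6 with 2's on the diagonal. Reading the off-diagonal entries as Dynkin edges (a single edge where a_ij = a_ji = -1; a double or triple edge where a_ij * a_ji = 2 or 3), the diagram is a chain of 6 nodes with a double edge at one end; the terminal node there is the unique long simple root (C_6). One simple-root ordering that puts it in standard form is (alpha_2, alpha_3, alpha_4, alpha_1, alpha_6, alpha_5). So the algebra is type C_6, i.e. sp(12).

type C_6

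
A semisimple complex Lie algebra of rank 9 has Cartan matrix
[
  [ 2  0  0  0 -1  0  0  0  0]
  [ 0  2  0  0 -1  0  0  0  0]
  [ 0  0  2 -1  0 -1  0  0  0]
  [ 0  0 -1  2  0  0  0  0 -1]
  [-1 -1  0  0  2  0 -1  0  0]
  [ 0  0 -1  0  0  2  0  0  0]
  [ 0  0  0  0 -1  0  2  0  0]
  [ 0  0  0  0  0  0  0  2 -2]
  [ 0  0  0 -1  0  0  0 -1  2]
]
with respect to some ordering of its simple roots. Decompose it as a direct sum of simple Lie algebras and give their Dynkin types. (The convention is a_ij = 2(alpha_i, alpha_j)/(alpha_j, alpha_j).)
The diagram associated to this matrix has two connected components: the simple roots {alpha_3, alpha_4, alpha_6, alpha_8, alpha_9} form a chain of 5 nodes with a double edge at one end; the terminal node there is the unique long simple root (C_5), and {alpha_1, alpha_2, alpha_5, alpha_7} form a chain of 2 nodes with a fork of two nodes at one end (D_4). A semisimple Lie algebra decomposes uniquely as the direct sum of simple ideals, one per connected component of its Dynkin diagram, so g ≅ C_5 ⊕ D_4 (dimension 55 + 28 = 83).

C5 + D4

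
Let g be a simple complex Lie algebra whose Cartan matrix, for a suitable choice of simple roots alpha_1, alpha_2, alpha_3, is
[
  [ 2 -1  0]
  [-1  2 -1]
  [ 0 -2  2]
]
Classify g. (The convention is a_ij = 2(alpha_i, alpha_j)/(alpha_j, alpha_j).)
C3

The matrix has rank 3 with 2's on the diagonal. Reading the off-diagonal entries as Dynkin edges (a single edge where a_ij = a_ji = -1; a double or triple edge where a_ij * a_ji = 2 or 3), the diagram is a chain of 3 nodes with a double edge at one end; the terminal node there is the unique long simple root (C_3). One simple-root ordering that puts it in standard form is (alpha_1, alpha_2, alpha_3). So the algebra is type C_3, i.e. sp(6).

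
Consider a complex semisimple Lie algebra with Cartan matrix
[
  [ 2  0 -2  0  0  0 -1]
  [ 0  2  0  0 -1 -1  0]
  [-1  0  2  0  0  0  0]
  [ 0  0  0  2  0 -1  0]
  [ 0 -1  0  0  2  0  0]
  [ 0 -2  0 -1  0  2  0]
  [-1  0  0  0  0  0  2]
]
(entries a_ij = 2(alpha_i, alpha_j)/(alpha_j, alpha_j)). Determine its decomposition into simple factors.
type B_3 ⊕ type F_4

The diagram associated to this matrix has two connected components: the simple roots {alpha_1, alpha_3, alpha_7} form a chain of 3 nodes with a double edge at one end; the terminal node there is the unique short simple root (B_3), and {alpha_2, alpha_4, alpha_5, alpha_6} form a chain of 4 nodes with a double edge between the middle two (F_4). A semisimple Lie algebra decomposes uniquely as the direct sum of simple ideals, one per connected component of its Dynkin diagram, so g ≅ B_3 ⊕ F_4 (dimension 21 + 52 = 73).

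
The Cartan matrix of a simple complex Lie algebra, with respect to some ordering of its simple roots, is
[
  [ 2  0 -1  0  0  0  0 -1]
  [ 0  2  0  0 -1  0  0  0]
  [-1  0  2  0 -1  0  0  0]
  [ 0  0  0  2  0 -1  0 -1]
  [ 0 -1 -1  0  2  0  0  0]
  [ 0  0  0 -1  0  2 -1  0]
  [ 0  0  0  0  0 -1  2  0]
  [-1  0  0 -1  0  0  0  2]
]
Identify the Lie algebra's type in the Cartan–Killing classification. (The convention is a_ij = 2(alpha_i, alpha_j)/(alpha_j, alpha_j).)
type A_8

The matrix has rank 8 with 2's on the diagonal. Reading the off-diagonal entries as Dynkin edges (a single edge where a_ij = a_ji = -1; a double or triple edge where a_ij * a_ji = 2 or 3), the diagram is a chain of 8 nodes with single edges (A_8). One simple-root ordering that puts it in standard form is (alpha_7, alpha_6, alpha_4, alpha_8, alpha_1, alpha_3, alpha_5, alpha_2). So the algebra is type A_8, i.e. sl(9).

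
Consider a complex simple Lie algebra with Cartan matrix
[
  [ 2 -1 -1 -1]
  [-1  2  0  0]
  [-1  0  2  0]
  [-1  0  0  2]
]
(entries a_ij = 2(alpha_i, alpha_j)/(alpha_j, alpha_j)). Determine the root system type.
The matrix has rank 4 with 2's on the diagonal. Reading the off-diagonal entries as Dynkin edges (a single edge where a_ij = a_ji = -1; a double or triple edge where a_ij * a_ji = 2 or 3), the diagram is a chain of 2 nodes with a fork of two nodes at one end (D_4). One simple-root ordering that puts it in standard form is (alpha_3, alpha_1, alpha_2, alpha_4). So the algebra is type D_4, i.e. so(8).

type D_4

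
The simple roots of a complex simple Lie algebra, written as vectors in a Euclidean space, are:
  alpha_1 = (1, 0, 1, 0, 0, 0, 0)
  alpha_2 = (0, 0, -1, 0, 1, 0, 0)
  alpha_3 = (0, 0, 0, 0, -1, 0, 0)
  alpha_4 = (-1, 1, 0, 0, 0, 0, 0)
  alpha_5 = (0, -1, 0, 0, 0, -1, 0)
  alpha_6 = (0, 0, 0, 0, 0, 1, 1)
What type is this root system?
B_6 (so(13))

Compute the Cartan integers a_ij = 2(alpha_i, alpha_j)/(alpha_j, alpha_j); the resulting 6x6 Cartan matrix is
[[2, -1, 0, -1, 0, 0], [-1, 2, -2, 0, 0, 0], [0, -1, 2, 0, 0, 0], [-1, 0, 0, 2, -1, 0], [0, 0, 0, -1, 2, -1], [0, 0, 0, 0, -1, 2]].
The roots have two lengths (squared-length ratio 2:1); the short ones are alpha_{3}. The associated Dynkin diagram is a chain of 6 nodes with a double edge at one end; the terminal node there is the unique short simple root (B_6), so the type is B_6 (the algebra so(13)).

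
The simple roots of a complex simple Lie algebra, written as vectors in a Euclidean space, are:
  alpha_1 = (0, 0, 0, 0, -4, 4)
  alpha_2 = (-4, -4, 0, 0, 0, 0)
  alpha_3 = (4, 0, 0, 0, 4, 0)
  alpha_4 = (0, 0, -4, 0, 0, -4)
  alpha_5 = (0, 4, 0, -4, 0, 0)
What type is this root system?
Compute the Cartan integers a_ij = 2(alpha_i, alpha_j)/(alpha_j, alpha_j); the resulting 5x5 Cartan matrix is
[[2, 0, -1, -1, 0], [0, 2, -1, 0, -1], [-1, -1, 2, 0, 0], [-1, 0, 0, 2, 0], [0, -1, 0, 0, 2]].
All simple roots have the same length, so the diagram is simply laced. The associated Dynkin diagram is a chain of 5 nodes with single edges (A_5), so the type is A_5 (the algebra sl(6)).

A5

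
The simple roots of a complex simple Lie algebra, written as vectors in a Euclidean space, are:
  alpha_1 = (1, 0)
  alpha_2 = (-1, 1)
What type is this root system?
Compute the Cartan integers a_ij = 2(alpha_i, alpha_j)/(alpha_j, alpha_j); the resulting 2x2 Cartan matrix is
[[2, -1], [-2, 2]].
The roots have two lengths (squared-length ratio 2:1); the short ones are alpha_{1}. The associated Dynkin diagram is a chain of 2 nodes with a double edge at one end; the terminal node there is the unique short simple root (B_2), so the type is B_2 (the algebra so(5)).

B_2 (so(5))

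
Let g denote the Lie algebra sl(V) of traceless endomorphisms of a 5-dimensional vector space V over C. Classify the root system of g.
A_4 (sl(5))

This is sl(5), which has dimension 5^2 - 1 = 24 and rank 5 - 1 = 4 (a Cartan subalgebra is the diagonal traceless matrices). In the classification of classical Lie algebras, the special linear algebra sl(n+1) has type A_n; here n = 4, so the Dynkin diagram is a chain of 4 nodes with single edges (A_4). Hence the type is A_4.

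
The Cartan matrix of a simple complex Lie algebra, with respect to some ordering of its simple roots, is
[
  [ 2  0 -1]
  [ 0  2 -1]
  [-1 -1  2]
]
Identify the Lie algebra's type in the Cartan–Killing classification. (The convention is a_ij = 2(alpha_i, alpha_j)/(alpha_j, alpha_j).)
A_3

The matrix has rank 3 with 2's on the diagonal. Reading the off-diagonal entries as Dynkin edges (a single edge where a_ij = a_ji = -1; a double or triple edge where a_ij * a_ji = 2 or 3), the diagram is a chain of 3 nodes with single edges (A_3). One simple-root ordering that puts it in standard form is (alpha_1, alpha_3, alpha_2). So the algebra is type A_3, i.e. sl(4).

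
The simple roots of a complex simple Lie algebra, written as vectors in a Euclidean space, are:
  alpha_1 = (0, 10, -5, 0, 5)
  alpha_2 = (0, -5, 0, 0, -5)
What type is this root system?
Compute the Cartan integers a_ij = 2(alpha_i, alpha_j)/(alpha_j, alpha_j); the resulting 2x2 Cartan matrix is
[[2, -3], [-1, 2]].
The roots have two lengths (squared-length ratio 3:1); the short ones are alpha_{2}. The associated Dynkin diagram is two nodes joined by a triple edge (G_2), so the type is G_2.

G_2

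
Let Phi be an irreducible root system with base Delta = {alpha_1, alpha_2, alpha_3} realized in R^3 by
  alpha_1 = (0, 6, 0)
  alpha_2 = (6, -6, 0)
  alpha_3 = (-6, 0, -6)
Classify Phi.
Compute the Cartan integers a_ij = 2(alpha_i, alpha_j)/(alpha_j, alpha_j); the resulting 3x3 Cartan matrix is
[[2, -1, 0], [-2, 2, -1], [0, -1, 2]].
The roots have two lengths (squared-length ratio 2:1); the short ones are alpha_{1}. The associated Dynkin diagram is a chain of 3 nodes with a double edge at one end; the terminal node there is the unique short simple root (B_3), so the type is B_3 (the algebra so(7)).

B3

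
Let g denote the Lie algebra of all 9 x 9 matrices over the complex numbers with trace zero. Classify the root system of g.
This is sl(9), which has dimension 9^2 - 1 = 80 and rank 9 - 1 = 8 (a Cartan subalgebra is the diagonal traceless matrices). In the classification of classical Lie algebras, the special linear algebra sl(n+1) has type A_n; here n = 8, so the Dynkin diagram is a chain of 8 nodes with single edges (A_8). Hence the type is A_8.

A_8 (sl(9))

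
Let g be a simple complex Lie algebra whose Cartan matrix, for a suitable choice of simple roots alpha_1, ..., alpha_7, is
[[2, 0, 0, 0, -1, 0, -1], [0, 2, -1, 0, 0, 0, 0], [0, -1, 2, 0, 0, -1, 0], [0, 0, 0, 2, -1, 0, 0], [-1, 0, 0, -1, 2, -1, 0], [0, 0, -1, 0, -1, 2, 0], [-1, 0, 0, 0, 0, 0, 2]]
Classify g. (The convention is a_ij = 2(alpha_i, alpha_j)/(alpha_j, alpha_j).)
The matrix has rank 7 with 2's on the diagonal. Reading the off-diagonal entries as Dynkin edges (a single edge where a_ij = a_ji = -1; a double or triple edge where a_ij * a_ji = 2 or 3), the diagram is a chain of 6 nodes with one extra node attached to the third node from one end (E_7). One simple-root ordering that puts it in standard form is (alpha_7, alpha_4, alpha_1, alpha_5, alpha_6, alpha_3, alpha_2). So the algebra is type E_7.

E_7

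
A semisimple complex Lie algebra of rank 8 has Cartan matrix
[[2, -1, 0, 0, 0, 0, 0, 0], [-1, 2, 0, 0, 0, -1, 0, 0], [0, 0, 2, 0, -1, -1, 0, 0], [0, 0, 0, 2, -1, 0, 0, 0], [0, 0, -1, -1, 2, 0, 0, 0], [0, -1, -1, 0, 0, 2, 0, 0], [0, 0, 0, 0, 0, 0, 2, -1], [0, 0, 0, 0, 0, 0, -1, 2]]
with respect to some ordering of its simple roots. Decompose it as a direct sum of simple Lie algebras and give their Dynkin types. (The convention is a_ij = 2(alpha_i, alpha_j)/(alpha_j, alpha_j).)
A_2 (sl(3)) + A_6 (sl(7))

The diagram associated to this matrix has two connected components: the simple roots {alpha_7, alpha_8} form a chain of 2 nodes with single edges (A_2), and {alpha_1, alpha_2, alpha_3, alpha_4, alpha_5, alpha_6} form a chain of 6 nodes with single edges (A_6). A semisimple Lie algebra decomposes uniquely as the direct sum of simple ideals, one per connected component of its Dynkin diagram, so g ≅ A_2 ⊕ A_6 (dimension 8 + 48 = 56).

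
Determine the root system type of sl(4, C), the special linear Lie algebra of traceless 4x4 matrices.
This is sl(4), which has dimension 4^2 - 1 = 15 and rank 4 - 1 = 3 (a Cartan subalgebra is the diagonal traceless matrices). In the classification of classical Lie algebras, the special linear algebra sl(n+1) has type A_n; here n = 3, so the Dynkin diagram is a chain of 3 nodes with single edges (A_3). Hence the type is A_3.

type A_3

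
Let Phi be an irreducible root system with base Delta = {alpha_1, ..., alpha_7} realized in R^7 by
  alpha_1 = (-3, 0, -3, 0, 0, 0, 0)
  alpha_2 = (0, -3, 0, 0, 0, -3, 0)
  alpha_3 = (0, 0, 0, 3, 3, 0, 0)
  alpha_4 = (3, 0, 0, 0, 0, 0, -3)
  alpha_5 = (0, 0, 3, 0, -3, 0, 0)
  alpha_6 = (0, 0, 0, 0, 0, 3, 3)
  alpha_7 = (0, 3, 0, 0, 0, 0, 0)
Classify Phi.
B7

Compute the Cartan integers a_ij = 2(alpha_i, alpha_j)/(alpha_j, alpha_j); the resulting 7x7 Cartan matrix is
[[2, 0, 0, -1, -1, 0, 0], [0, 2, 0, 0, 0, -1, -2], [0, 0, 2, 0, -1, 0, 0], [-1, 0, 0, 2, 0, -1, 0], [-1, 0, -1, 0, 2, 0, 0], [0, -1, 0, -1, 0, 2, 0], [0, -1, 0, 0, 0, 0, 2]].
The roots have two lengths (squared-length ratio 2:1); the short ones are alpha_{7}. The associated Dynkin diagram is a chain of 7 nodes with a double edge at one end; the terminal node there is the unique short simple root (B_7), so the type is B_7 (the algebra so(15)).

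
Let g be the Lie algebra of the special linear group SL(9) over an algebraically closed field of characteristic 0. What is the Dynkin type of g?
This is sl(9), which has dimension 9^2 - 1 = 80 and rank 9 - 1 = 8 (a Cartan subalgebra is the diagonal traceless matrices). In the classification of classical Lie algebras, the special linear algebra sl(n+1) has type A_n; here n = 8, so the Dynkin diagram is a chain of 8 nodes with single edges (A_8). Hence the type is A_8.

type A_8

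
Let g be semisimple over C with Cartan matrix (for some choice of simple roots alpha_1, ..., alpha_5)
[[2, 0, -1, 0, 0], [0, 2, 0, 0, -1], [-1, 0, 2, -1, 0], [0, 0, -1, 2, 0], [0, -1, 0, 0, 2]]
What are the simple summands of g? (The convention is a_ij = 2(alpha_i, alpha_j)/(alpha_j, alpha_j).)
The diagram associated to this matrix has two connected components: the simple roots {alpha_2, alpha_5} form a chain of 2 nodes with single edges (A_2), and {alpha_1, alpha_3, alpha_4} form a chain of 3 nodes with single edges (A_3). A semisimple Lie algebra decomposes uniquely as the direct sum of simple ideals, one per connected component of its Dynkin diagram, so g ≅ A_2 ⊕ A_3 (dimension 8 + 15 = 23).

A_2 ⊕ A_3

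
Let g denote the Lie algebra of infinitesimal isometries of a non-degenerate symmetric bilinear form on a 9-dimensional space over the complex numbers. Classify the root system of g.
B_4 (so(9))

This is so(9) with 9 odd, which has dimension 9(9-1)/2 = 36 and rank (9-1)/2 = 4. In the classification of classical Lie algebras, the orthogonal algebra so(2n+1) in an odd number of variables has type B_n; here n = 4, so the Dynkin diagram is a chain of 4 nodes with a double edge at one end; the terminal node there is the unique short simple root (B_4). Hence the type is B_4.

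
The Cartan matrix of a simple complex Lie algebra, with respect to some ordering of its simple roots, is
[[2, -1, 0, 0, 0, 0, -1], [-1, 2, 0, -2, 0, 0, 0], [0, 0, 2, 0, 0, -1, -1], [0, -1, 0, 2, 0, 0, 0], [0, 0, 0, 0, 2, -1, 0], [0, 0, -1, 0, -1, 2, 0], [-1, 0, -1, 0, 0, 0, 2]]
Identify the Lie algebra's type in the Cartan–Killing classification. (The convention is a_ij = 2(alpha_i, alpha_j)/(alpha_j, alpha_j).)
B7

The matrix has rank 7 with 2's on the diagonal. Reading the off-diagonal entries as Dynkin edges (a single edge where a_ij = a_ji = -1; a double or triple edge where a_ij * a_ji = 2 or 3), the diagram is a chain of 7 nodes with a double edge at one end; the terminal node there is the unique short simple root (B_7). One simple-root ordering that puts it in standard form is (alpha_5, alpha_6, alpha_3, alpha_7, alpha_1, alpha_2, alpha_4). So the algebra is type B_7, i.e. so(15).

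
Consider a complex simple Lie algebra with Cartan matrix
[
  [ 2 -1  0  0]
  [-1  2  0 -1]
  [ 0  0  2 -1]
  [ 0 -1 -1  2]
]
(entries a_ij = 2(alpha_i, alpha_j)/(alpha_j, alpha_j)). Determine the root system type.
A_4

The matrix has rank 4 with 2's on the diagonal. Reading the off-diagonal entries as Dynkin edges (a single edge where a_ij = a_ji = -1; a double or triple edge where a_ij * a_ji = 2 or 3), the diagram is a chain of 4 nodes with single edges (A_4). One simple-root ordering that puts it in standard form is (alpha_1, alpha_2, alpha_4, alpha_3). So the algebra is type A_4, i.e. sl(5).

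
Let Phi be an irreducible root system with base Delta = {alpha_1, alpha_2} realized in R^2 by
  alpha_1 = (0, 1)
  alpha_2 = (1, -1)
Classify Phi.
Compute the Cartan integers a_ij = 2(alpha_i, alpha_j)/(alpha_j, alpha_j); the resulting 2x2 Cartan matrix is
[[2, -1], [-2, 2]].
The roots have two lengths (squared-length ratio 2:1); the short ones are alpha_{1}. The associated Dynkin diagram is a chain of 2 nodes with a double edge at one end; the terminal node there is the unique short simple root (B_2), so the type is B_2 (the algebra so(5)).

B2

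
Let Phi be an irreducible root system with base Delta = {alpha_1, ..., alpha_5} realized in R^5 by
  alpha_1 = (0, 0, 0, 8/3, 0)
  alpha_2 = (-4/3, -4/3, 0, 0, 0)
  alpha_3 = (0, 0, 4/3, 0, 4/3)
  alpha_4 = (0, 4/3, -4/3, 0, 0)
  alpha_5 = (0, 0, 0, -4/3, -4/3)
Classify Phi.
Compute the Cartan integers a_ij = 2(alpha_i, alpha_j)/(alpha_j, alpha_j); the resulting 5x5 Cartan matrix is
[[2, 0, 0, 0, -2], [0, 2, 0, -1, 0], [0, 0, 2, -1, -1], [0, -1, -1, 2, 0], [-1, 0, -1, 0, 2]].
The roots have two lengths (squared-length ratio 2:1); the short ones are alpha_{2,3,4,5}. The associated Dynkin diagram is a chain of 5 nodes with a double edge at one end; the terminal node there is the unique long simple root (C_5), so the type is C_5 (the algebra sp(10)).

type C_5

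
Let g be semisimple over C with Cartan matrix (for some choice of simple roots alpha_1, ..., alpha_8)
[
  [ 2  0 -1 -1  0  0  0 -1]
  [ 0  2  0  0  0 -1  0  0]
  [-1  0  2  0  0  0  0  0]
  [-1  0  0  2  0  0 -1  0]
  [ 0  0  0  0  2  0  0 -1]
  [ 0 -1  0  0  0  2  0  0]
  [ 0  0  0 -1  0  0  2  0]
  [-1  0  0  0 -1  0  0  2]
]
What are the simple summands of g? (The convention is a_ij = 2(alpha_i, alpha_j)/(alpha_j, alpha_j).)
The diagram associated to this matrix has two connected components: the simple roots {alpha_2, alpha_6} form a chain of 2 nodes with single edges (A_2), and {alpha_1, alpha_3, alpha_4, alpha_5, alpha_7, alpha_8} form a chain of 5 nodes with one extra node attached to the third node from one end (E_6). A semisimple Lie algebra decomposes uniquely as the direct sum of simple ideals, one per connected component of its Dynkin diagram, so g ≅ A_2 ⊕ E_6 (dimension 8 + 78 = 86).

A2 + E6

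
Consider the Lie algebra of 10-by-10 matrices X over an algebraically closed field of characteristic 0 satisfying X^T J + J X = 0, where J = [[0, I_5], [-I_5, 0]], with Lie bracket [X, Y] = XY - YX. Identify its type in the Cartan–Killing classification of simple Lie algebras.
This is sp(10), which has dimension 10(10+1)/2 = 55 and rank 10/2 = 5. In the classification of classical Lie algebras, the symplectic algebra sp(2n) has type C_n; here n = 5, so the Dynkin diagram is a chain of 5 nodes with a double edge at one end; the terminal node there is the unique long simple root (C_5). Hence the type is C_5.

C_5 (sp(10))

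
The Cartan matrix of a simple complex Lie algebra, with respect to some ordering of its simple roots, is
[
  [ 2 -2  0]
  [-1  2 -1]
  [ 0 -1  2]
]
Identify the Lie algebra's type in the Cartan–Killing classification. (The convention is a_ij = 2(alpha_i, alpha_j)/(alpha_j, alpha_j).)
C3

The matrix has rank 3 with 2's on the diagonal. Reading the off-diagonal entries as Dynkin edges (a single edge where a_ij = a_ji = -1; a double or triple edge where a_ij * a_ji = 2 or 3), the diagram is a chain of 3 nodes with a double edge at one end; the terminal node there is the unique long simple root (C_3). One simple-root ordering that puts it in standard form is (alpha_3, alpha_2, alpha_1). So the algebra is type C_3, i.e. sp(6).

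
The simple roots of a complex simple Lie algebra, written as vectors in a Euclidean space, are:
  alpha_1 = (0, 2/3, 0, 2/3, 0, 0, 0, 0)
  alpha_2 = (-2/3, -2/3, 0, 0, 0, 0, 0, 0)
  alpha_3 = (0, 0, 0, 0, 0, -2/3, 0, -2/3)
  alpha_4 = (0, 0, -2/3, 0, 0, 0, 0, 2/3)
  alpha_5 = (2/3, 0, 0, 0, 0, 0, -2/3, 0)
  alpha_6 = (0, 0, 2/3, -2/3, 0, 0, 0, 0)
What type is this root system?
type A_6

Compute the Cartan integers a_ij = 2(alpha_i, alpha_j)/(alpha_j, alpha_j); the resulting 6x6 Cartan matrix is
[[2, -1, 0, 0, 0, -1], [-1, 2, 0, 0, -1, 0], [0, 0, 2, -1, 0, 0], [0, 0, -1, 2, 0, -1], [0, -1, 0, 0, 2, 0], [-1, 0, 0, -1, 0, 2]].
All simple roots have the same length, so the diagram is simply laced. The associated Dynkin diagram is a chain of 6 nodes with single edges (A_6), so the type is A_6 (the algebra sl(7)).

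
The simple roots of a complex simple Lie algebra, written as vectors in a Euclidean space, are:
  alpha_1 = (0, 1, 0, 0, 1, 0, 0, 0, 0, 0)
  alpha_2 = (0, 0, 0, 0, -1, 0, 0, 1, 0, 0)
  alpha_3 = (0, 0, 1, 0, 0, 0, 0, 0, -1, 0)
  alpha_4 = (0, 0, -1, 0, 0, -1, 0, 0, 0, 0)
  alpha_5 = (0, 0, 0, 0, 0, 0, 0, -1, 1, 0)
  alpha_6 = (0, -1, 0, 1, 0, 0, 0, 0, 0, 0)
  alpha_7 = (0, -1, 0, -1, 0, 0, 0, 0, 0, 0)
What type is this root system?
Compute the Cartan integers a_ij = 2(alpha_i, alpha_j)/(alpha_j, alpha_j); the resulting 7x7 Cartan matrix is
[[2, -1, 0, 0, 0, -1, -1], [-1, 2, 0, 0, -1, 0, 0], [0, 0, 2, -1, -1, 0, 0], [0, 0, -1, 2, 0, 0, 0], [0, -1, -1, 0, 2, 0, 0], [-1, 0, 0, 0, 0, 2, 0], [-1, 0, 0, 0, 0, 0, 2]].
All simple roots have the same length, so the diagram is simply laced. The associated Dynkin diagram is a chain of 5 nodes with a fork of two nodes at one end (D_7), so the type is D_7 (the algebra so(14)).

D_7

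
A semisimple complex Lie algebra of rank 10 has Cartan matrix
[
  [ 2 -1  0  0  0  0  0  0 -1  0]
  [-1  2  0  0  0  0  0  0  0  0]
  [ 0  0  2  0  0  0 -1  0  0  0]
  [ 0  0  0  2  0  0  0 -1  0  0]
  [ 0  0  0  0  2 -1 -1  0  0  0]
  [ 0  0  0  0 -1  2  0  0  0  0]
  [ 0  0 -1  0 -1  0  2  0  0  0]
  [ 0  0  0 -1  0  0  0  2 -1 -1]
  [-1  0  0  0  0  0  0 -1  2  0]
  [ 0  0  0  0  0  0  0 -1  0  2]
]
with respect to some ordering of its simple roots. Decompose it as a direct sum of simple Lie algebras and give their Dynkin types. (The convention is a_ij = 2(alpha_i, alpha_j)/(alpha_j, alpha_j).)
A_4 ⊕ D_6

The diagram associated to this matrix has two connected components: the simple roots {alpha_3, alpha_5, alpha_6, alpha_7} form a chain of 4 nodes with single edges (A_4), and {alpha_1, alpha_2, alpha_4, alpha_8, alpha_9, alpha_10} form a chain of 4 nodes with a fork of two nodes at one end (D_6). A semisimple Lie algebra decomposes uniquely as the direct sum of simple ideals, one per connected component of its Dynkin diagram, so g ≅ A_4 ⊕ D_6 (dimension 24 + 66 = 90).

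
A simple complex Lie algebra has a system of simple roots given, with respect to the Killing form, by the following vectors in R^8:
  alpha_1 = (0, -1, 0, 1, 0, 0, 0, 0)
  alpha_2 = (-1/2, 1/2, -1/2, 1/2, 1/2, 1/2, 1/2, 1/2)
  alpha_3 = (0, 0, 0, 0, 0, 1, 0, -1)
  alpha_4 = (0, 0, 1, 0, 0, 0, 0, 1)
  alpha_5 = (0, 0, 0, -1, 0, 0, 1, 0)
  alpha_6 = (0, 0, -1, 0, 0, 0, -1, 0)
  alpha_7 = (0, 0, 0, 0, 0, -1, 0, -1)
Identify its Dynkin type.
E_7

Compute the Cartan integers a_ij = 2(alpha_i, alpha_j)/(alpha_j, alpha_j); the resulting 7x7 Cartan matrix is
[[2, 0, 0, 0, -1, 0, 0], [0, 2, 0, 0, 0, 0, -1], [0, 0, 2, -1, 0, 0, 0], [0, 0, -1, 2, 0, -1, -1], [-1, 0, 0, 0, 2, -1, 0], [0, 0, 0, -1, -1, 2, 0], [0, -1, 0, -1, 0, 0, 2]].
All simple roots have the same length, so the diagram is simply laced. The associated Dynkin diagram is a chain of 6 nodes with one extra node attached to the third node from one end (E_7), so the type is E_7.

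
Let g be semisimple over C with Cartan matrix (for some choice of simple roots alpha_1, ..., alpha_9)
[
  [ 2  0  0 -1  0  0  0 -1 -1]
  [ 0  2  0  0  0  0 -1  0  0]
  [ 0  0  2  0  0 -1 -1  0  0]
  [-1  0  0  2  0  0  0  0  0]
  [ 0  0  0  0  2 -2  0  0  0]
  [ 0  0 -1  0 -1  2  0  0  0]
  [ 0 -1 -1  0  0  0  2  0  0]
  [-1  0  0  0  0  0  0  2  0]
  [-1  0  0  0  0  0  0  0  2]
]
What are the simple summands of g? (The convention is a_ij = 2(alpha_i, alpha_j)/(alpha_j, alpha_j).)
type C_5 ⊕ type D_4

The diagram associated to this matrix has two connected components: the simple roots {alpha_2, alpha_3, alpha_5, alpha_6, alpha_7} form a chain of 5 nodes with a double edge at one end; the terminal node there is the unique long simple root (C_5), and {alpha_1, alpha_4, alpha_8, alpha_9} form a chain of 2 nodes with a fork of two nodes at one end (D_4). A semisimple Lie algebra decomposes uniquely as the direct sum of simple ideals, one per connected component of its Dynkin diagram, so g ≅ C_5 ⊕ D_4 (dimension 55 + 28 = 83).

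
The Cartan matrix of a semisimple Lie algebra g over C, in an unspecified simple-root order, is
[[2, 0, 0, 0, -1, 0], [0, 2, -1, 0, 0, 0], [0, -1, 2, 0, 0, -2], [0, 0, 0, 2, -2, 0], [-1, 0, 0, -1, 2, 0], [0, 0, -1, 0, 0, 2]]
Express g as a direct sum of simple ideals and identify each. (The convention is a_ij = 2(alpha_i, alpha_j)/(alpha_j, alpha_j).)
B_3 (so(7)) ⊕ C_3 (sp(6))

The diagram associated to this matrix has two connected components: the simple roots {alpha_2, alpha_3, alpha_6} form a chain of 3 nodes with a double edge at one end; the terminal node there is the unique short simple root (B_3), and {alpha_1, alpha_4, alpha_5} form a chain of 3 nodes with a double edge at one end; the terminal node there is the unique long simple root (C_3). A semisimple Lie algebra decomposes uniquely as the direct sum of simple ideals, one per connected component of its Dynkin diagram, so g ≅ B_3 ⊕ C_3 (dimension 21 + 21 = 42).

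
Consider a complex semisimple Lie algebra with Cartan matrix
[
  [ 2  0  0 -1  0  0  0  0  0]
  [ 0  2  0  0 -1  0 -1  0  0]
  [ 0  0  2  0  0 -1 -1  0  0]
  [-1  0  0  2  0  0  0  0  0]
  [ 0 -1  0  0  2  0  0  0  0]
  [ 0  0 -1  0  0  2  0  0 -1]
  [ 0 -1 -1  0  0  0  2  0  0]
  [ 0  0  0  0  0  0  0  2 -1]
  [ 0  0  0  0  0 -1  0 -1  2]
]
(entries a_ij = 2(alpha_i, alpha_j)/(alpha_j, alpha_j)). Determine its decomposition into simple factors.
The diagram associated to this matrix has two connected components: the simple roots {alpha_1, alpha_4} form a chain of 2 nodes with single edges (A_2), and {alpha_2, alpha_3, alpha_5, alpha_6, alpha_7, alpha_8, alpha_9} form a chain of 7 nodes with single edges (A_7). A semisimple Lie algebra decomposes uniquely as the direct sum of simple ideals, one per connected component of its Dynkin diagram, so g ≅ A_2 ⊕ A_7 (dimension 8 + 63 = 71).

A_2 (sl(3)) + A_7 (sl(8))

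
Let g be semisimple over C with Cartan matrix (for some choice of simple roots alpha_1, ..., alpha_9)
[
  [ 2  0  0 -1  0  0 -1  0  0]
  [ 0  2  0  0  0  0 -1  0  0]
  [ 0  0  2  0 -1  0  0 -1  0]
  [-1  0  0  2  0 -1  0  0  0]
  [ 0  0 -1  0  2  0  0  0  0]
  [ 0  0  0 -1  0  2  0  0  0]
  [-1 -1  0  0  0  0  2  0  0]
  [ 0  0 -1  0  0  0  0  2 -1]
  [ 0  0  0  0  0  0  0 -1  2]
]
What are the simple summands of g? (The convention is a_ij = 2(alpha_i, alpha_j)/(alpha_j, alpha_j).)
The diagram associated to this matrix has two connected components: the simple roots {alpha_3, alpha_5, alpha_8, alpha_9} form a chain of 4 nodes with single edges (A_4), and {alpha_1, alpha_2, alpha_4, alpha_6, alpha_7} form a chain of 5 nodes with single edges (A_5). A semisimple Lie algebra decomposes uniquely as the direct sum of simple ideals, one per connected component of its Dynkin diagram, so g ≅ A_4 ⊕ A_5 (dimension 24 + 35 = 59).

A_4 ⊕ A_5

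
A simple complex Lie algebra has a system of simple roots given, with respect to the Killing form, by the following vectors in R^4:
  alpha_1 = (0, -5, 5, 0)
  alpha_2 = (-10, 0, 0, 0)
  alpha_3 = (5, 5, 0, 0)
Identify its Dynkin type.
C_3

Compute the Cartan integers a_ij = 2(alpha_i, alpha_j)/(alpha_j, alpha_j); the resulting 3x3 Cartan matrix is
[[2, 0, -1], [0, 2, -2], [-1, -1, 2]].
The roots have two lengths (squared-length ratio 2:1); the short ones are alpha_{1,3}. The associated Dynkin diagram is a chain of 3 nodes with a double edge at one end; the terminal node there is the unique long simple root (C_3), so the type is C_3 (the algebra sp(6)).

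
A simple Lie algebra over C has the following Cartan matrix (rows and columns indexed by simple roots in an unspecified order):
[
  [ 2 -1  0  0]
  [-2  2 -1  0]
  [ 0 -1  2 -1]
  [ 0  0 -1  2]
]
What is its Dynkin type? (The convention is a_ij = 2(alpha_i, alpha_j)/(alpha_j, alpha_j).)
type B_4

The matrix has rank 4 with 2's on the diagonal. Reading the off-diagonal entries as Dynkin edges (a single edge where a_ij = a_ji = -1; a double or triple edge where a_ij * a_ji = 2 or 3), the diagram is a chain of 4 nodes with a double edge at one end; the terminal node there is the unique short simple root (B_4). One simple-root ordering that puts it in standard form is (alpha_4, alpha_3, alpha_2, alpha_1). So the algebra is type B_4, i.e. so(9).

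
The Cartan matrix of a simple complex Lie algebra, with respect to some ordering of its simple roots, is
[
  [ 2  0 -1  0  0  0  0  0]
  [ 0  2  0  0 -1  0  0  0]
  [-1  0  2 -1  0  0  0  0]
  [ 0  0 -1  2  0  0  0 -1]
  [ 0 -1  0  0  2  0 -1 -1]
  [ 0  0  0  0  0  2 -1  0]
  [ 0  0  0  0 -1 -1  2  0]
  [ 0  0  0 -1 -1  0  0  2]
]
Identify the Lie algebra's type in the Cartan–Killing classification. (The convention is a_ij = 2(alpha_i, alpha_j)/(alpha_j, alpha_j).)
E8

The matrix has rank 8 with 2's on the diagonal. Reading the off-diagonal entries as Dynkin edges (a single edge where a_ij = a_ji = -1; a double or triple edge where a_ij * a_ji = 2 or 3), the diagram is a chain of 7 nodes with one extra node attached to the third node from one end (E_8). One simple-root ordering that puts it in standard form is (alpha_6, alpha_2, alpha_7, alpha_5, alpha_8, alpha_4, alpha_3, alpha_1). So the algebra is type E_8.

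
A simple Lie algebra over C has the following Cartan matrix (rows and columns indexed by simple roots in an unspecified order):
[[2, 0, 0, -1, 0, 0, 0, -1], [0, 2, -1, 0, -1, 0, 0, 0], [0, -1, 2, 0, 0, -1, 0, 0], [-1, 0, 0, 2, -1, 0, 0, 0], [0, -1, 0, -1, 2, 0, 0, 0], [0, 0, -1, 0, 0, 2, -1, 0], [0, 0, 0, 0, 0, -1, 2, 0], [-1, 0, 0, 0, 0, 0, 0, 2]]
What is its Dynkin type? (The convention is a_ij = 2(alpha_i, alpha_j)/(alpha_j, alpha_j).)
type A_8

The matrix has rank 8 with 2's on the diagonal. Reading the off-diagonal entries as Dynkin edges (a single edge where a_ij = a_ji = -1; a double or triple edge where a_ij * a_ji = 2 or 3), the diagram is a chain of 8 nodes with single edges (A_8). One simple-root ordering that puts it in standard form is (alpha_7, alpha_6, alpha_3, alpha_2, alpha_5, alpha_4, alpha_1, alpha_8). So the algebra is type A_8, i.e. sl(9).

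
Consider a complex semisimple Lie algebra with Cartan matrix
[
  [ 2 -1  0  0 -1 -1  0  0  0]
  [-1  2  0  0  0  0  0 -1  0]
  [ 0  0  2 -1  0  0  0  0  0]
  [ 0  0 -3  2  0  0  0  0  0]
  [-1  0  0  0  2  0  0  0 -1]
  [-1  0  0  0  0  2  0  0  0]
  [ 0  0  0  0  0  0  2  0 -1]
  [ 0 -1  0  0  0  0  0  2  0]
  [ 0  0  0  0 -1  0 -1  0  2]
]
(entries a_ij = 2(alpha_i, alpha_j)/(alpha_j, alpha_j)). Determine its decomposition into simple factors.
E7 ⊕ G2

The diagram associated to this matrix has two connected components: the simple roots {alpha_1, alpha_2, alpha_5, alpha_6, alpha_7, alpha_8, alpha_9} form a chain of 6 nodes with one extra node attached to the third node from one end (E_7), and {alpha_3, alpha_4} form two nodes joined by a triple edge (G_2). A semisimple Lie algebra decomposes uniquely as the direct sum of simple ideals, one per connected component of its Dynkin diagram, so g ≅ E_7 ⊕ G_2 (dimension 133 + 14 = 147).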